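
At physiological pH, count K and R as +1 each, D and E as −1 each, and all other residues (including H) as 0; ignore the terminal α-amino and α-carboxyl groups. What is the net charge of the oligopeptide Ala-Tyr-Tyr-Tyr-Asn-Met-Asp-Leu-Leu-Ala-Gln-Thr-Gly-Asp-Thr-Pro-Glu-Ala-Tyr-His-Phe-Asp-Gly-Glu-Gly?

-5

Positive (K, R): none → +0.
Negative (D, E): Asp7, Asp14, Glu17, Asp22, Glu24 → −5.
Net charge = (+0) + (−5) = −5.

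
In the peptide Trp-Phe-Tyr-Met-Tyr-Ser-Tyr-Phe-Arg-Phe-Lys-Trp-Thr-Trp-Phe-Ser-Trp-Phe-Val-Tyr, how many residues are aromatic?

The aromatic amino acids are Phe (F, benzyl), Trp (W, indole), and Tyr (Y, phenol).
Matching residues: Trp1, Phe2, Tyr3, Tyr5, Tyr7, Phe8, Phe10, Trp12, Trp14, Phe15, Trp17, Phe18, Tyr20.

13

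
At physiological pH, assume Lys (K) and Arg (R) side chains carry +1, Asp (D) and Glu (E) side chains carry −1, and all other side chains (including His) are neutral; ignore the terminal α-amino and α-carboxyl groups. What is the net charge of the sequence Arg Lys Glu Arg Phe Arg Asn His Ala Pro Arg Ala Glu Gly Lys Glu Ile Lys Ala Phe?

+4

Positive (K, R): Arg1, Lys2, Arg4, Arg6, Arg11, Lys15, Lys18 → +7.
Negative (D, E): Glu3, Glu13, Glu16 → −3.
Net charge = (+7) + (−3) = +4.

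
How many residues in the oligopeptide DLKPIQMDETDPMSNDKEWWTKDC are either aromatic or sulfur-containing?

5

Aromatic: F, W, Y. Sulfur-containing: C, M.
Aromatic residues here: W19, W20 (2).
Sulfur-containing residues here: M7, M13, C24 (3).
The two groups share no amino acid, so total = 2 + 3 = 5.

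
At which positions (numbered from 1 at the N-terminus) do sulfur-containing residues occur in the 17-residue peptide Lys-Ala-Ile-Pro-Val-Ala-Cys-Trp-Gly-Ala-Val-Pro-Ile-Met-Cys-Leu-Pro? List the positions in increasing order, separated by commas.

7, 14, 15

Cysteine (C, thiol) and methionine (M, thioether) are the two sulfur-containing amino acids.
Matching residues: Cys7, Met14, Cys15.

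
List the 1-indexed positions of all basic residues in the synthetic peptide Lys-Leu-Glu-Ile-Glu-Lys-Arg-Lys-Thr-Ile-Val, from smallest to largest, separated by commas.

K, R, and H are the three residues with basic side chains (ε-amine, guanidinium, and imidazole respectively).
Matching residues: Lys1, Lys6, Arg7, Lys8.

1, 6, 7, 8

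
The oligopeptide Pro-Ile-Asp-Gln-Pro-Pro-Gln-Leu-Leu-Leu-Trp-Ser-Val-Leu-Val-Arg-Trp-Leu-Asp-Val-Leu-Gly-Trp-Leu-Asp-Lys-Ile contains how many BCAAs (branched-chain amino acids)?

12

V, L, and I make up the branched-chain aliphatic group.
Matching residues: Ile2, Leu8, Leu9, Leu10, Val13, Leu14, Val15, Leu18, Val20, Leu21, Leu24, Ile27.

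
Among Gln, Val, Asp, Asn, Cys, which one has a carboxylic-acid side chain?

Asp

Aspartate (D) and glutamate (E) have carboxylic-acid side chains and are the acidic amino acids.
Of the listed options, only Asp belongs to this group.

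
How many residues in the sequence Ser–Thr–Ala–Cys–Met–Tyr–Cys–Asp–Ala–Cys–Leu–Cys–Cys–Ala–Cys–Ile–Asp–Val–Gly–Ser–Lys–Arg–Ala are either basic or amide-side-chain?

Basic: H, K, R. Amide-side-chain: N, Q.
Basic residues here: Lys21, Arg22 (2).
Amide-side-chain residues here: none (0).
The two groups share no amino acid, so total = 2 + 0 = 2.

2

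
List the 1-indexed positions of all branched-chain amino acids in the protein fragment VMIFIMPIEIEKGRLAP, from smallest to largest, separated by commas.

The BCAAs are Val, Leu, and Ile — aliphatic side chains with a branch point.
Matching residues: V1, I3, I5, I8, I10, L15.

1, 3, 5, 8, 10, 15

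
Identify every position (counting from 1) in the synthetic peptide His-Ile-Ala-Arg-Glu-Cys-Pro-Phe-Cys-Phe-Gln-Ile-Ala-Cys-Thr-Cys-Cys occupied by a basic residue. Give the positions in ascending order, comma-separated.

Lysine (K), arginine (R), and histidine (H) have basic, nitrogen-containing side chains.
Matching residues: His1, Arg4.

1, 4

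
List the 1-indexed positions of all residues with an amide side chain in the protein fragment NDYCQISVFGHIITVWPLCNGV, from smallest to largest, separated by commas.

Only N (asparagine) and Q (glutamine) carry a side-chain carboxamide.
Matching residues: N1, Q5, N20.

1, 5, 20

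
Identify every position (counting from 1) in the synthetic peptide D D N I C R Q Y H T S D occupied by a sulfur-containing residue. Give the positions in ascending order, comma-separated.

5

Only Cys (C) and Met (M) have a sulfur atom in the side chain.
Matching residues: C5.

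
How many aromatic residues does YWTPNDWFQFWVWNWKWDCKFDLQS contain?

10

The aromatic amino acids are Phe (F, benzyl), Trp (W, indole), and Tyr (Y, phenol).
Matching residues: Y1, W2, W7, F8, F10, W11, W13, W15, W17, F21.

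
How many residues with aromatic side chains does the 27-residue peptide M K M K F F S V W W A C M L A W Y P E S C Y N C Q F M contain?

F, W, and Y each carry an aromatic ring on the side chain.
Matching residues: F5, F6, W9, W10, W16, Y17, Y22, F26.

8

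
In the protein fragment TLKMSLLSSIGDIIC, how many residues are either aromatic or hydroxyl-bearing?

Aromatic: F, W, Y. Hydroxyl-bearing: S, T, Y.
Aromatic residues here: none (0).
Hydroxyl-bearing residues here: T1, S5, S8, S9 (4).
(Y belongs to both groups, but none appear in this sequence.) Total = 0 + 4 = 4.

4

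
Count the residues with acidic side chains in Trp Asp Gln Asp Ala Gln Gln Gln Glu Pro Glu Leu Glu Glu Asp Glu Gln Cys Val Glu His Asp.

10

The acidic residues are Asp (D) and Glu (E), whose side chains end in a carboxylate group.
Matching residues: Asp2, Asp4, Glu9, Glu11, Glu13, Glu14, Asp15, Glu16, Glu20, Asp22.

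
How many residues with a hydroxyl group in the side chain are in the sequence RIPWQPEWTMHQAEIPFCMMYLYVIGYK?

4

The –OH-bearing residues are Ser, Thr (aliphatic alcohols), and Tyr (phenol).
Matching residues: T9, Y21, Y23, Y27.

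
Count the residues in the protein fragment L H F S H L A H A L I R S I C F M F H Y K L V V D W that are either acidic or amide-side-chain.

1

Acidic: D, E. Amide-side-chain: N, Q.
Acidic residues here: D25 (1).
Amide-side-chain residues here: none (0).
The two groups share no amino acid, so total = 1 + 0 = 1.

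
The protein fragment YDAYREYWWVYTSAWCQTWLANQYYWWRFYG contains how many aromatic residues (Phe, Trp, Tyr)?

14

Matching residues: Y1, Y4, Y7, W8, W9, Y11, W15, W19, Y24, Y25, W26, W27, F29, Y30.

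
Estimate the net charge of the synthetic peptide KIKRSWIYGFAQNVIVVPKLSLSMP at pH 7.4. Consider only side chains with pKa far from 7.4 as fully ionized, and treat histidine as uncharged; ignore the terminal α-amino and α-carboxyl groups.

+4

At pH ~7.4 the Lys and Arg side chains are protonated (+1), the Asp and Glu side chains are deprotonated (−1), and with His taken as neutral all other side chains carry no charge.
Positive (K, R): K1, K3, R4, K19 → +4.
Negative (D, E): none → −0.
Net charge = (+4) + (−0) = +4.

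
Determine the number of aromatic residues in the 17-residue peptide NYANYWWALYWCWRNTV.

F, W, and Y each carry an aromatic ring on the side chain.
Matching residues: Y2, Y5, W6, W7, Y10, W11, W13.

7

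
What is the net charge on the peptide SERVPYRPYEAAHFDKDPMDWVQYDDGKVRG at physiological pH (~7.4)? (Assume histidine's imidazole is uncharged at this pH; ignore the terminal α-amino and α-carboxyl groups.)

-2

Near pH 7.4, K and R contribute +1 each, D and E contribute −1 each, and every other side chain (His included, as stated) is uncharged.
Positive (K, R): R3, R7, K16, K28, R30 → +5.
Negative (D, E): E2, E10, D15, D17, D20, D25, D26 → −7.
Net charge = (+5) + (−7) = −2.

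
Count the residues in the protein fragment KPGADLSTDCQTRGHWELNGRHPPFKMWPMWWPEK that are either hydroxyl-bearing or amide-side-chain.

5

Hydroxyl-bearing: S, T, Y. Amide-side-chain: N, Q.
Hydroxyl-bearing residues here: S7, T8, T12 (3).
Amide-side-chain residues here: Q11, N19 (2).
The two groups share no amino acid, so total = 3 + 2 = 5.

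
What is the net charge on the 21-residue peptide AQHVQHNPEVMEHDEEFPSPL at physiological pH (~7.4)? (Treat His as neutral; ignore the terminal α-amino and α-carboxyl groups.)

-5

The side chains ionized at physiological pH are Lys/Arg (+1) and Asp/Glu (−1); with His treated as neutral, nothing else contributes.
Positive (K, R): none → +0.
Negative (D, E): E9, E12, D14, E15, E16 → −5.
Net charge = (+0) + (−5) = −5.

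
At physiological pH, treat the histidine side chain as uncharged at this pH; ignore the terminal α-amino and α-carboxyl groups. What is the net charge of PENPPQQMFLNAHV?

Near pH 7.4, K and R contribute +1 each, D and E contribute −1 each, and every other side chain (His included, as stated) is uncharged.
Positive (K, R): none → +0.
Negative (D, E): E2 → −1.
Net charge = (+0) + (−1) = −1.

-1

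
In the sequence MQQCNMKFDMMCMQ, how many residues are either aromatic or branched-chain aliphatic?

Aromatic: F, W, Y. Branched-chain aliphatic: I, L, V.
Aromatic residues here: F8 (1).
Branched-chain aliphatic residues here: none (0).
The two groups share no amino acid, so total = 1 + 0 = 1.

1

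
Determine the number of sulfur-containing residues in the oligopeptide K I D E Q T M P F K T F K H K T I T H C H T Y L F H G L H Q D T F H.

2

Only Cys (C) and Met (M) have a sulfur atom in the side chain.
Matching residues: M7, C20.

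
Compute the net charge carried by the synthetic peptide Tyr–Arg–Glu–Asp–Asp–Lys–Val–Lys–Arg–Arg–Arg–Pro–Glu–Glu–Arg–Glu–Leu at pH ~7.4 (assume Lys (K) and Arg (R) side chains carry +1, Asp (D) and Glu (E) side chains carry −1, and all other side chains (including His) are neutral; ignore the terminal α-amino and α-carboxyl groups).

+1

Positive (K, R): Arg2, Lys6, Lys8, Arg9, Arg10, Arg11, Arg15 → +7.
Negative (D, E): Glu3, Asp4, Asp5, Glu13, Glu14, Glu16 → −6.
Net charge = (+7) + (−6) = +1.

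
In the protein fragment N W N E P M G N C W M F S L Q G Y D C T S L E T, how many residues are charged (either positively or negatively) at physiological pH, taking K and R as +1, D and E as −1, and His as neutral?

3

Charged side chains at pH ~7.4: K, R (positive); D, E (negative).
Matching residues: E4, D18, E23.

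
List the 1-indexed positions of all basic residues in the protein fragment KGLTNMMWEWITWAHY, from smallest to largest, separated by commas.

Lysine (K), arginine (R), and histidine (H) have basic, nitrogen-containing side chains.
Matching residues: K1, H15.

1, 15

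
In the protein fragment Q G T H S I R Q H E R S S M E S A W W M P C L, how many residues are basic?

K, R, and H are the three residues with basic side chains (ε-amine, guanidinium, and imidazole respectively).
Matching residues: H4, R7, H9, R11.

4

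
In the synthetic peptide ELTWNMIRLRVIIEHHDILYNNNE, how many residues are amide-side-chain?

Asparagine (N) and glutamine (Q) have uncharged amide side chains.
Matching residues: N5, N21, N22, N23.

4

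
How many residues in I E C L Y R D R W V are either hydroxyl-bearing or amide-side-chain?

1

Hydroxyl-bearing: S, T, Y. Amide-side-chain: N, Q.
Hydroxyl-bearing residues here: Y5 (1).
Amide-side-chain residues here: none (0).
The two groups share no amino acid, so total = 1 + 0 = 1.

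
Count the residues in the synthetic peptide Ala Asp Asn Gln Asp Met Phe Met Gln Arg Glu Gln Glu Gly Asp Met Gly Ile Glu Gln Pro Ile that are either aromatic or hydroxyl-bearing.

Aromatic: F, W, Y. Hydroxyl-bearing: S, T, Y.
Aromatic residues here: Phe7 (1).
Hydroxyl-bearing residues here: none (0).
(Y belongs to both groups, but none appear in this sequence.) Total = 1 + 0 = 1.

1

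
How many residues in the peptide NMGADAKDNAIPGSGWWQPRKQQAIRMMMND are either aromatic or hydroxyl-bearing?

Aromatic: F, W, Y. Hydroxyl-bearing: S, T, Y.
Aromatic residues here: W16, W17 (2).
Hydroxyl-bearing residues here: S14 (1).
(Y belongs to both groups, but none appear in this sequence.) Total = 2 + 1 = 3.

3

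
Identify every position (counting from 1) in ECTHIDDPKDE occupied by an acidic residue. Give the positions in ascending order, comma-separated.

1, 6, 7, 10, 11

The acidic residues are Asp (D) and Glu (E), whose side chains end in a carboxylate group.
Matching residues: E1, D6, D7, D10, E11.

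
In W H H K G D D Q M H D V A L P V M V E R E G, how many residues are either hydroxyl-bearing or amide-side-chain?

Hydroxyl-bearing: S, T, Y. Amide-side-chain: N, Q.
Hydroxyl-bearing residues here: none (0).
Amide-side-chain residues here: Q8 (1).
The two groups share no amino acid, so total = 0 + 1 = 1.

1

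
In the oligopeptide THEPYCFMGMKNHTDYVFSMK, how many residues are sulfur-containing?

Cysteine (C, thiol) and methionine (M, thioether) are the two sulfur-containing amino acids.
Matching residues: C6, M8, M10, M20.

4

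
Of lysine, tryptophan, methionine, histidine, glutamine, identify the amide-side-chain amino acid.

glutamine

Asparagine (N) and glutamine (Q) have uncharged amide side chains.
Of the listed options, only glutamine belongs to this group.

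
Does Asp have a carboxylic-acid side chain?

Only D (aspartate) and E (glutamate) carry a side-chain carboxylic acid.
Aspartate is in this group.

Yes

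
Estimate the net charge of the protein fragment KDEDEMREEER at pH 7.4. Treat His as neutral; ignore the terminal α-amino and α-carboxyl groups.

The side chains ionized at physiological pH are Lys/Arg (+1) and Asp/Glu (−1); with His treated as neutral, nothing else contributes.
Positive (K, R): K1, R7, R11 → +3.
Negative (D, E): D2, E3, D4, E5, E8, E9, E10 → −7.
Net charge = (+3) + (−7) = −4.

-4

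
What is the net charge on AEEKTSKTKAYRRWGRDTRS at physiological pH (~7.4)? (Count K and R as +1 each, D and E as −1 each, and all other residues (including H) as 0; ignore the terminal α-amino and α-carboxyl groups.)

+4

Positive (K, R): K4, K7, K9, R12, R13, R16, R19 → +7.
Negative (D, E): E2, E3, D17 → −3.
Net charge = (+7) + (−3) = +4.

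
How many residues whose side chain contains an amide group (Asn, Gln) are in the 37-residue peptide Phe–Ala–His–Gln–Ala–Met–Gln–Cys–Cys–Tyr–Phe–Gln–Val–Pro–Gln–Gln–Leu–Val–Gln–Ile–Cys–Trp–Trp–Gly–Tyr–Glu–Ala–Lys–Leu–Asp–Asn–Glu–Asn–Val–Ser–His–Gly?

8

Matching residues: Gln4, Gln7, Gln12, Gln15, Gln16, Gln19, Asn31, Asn33.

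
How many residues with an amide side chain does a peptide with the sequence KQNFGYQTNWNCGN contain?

6

The amide-side-chain residues are Asn (N) and Gln (Q).
Matching residues: Q2, N3, Q7, N9, N11, N14.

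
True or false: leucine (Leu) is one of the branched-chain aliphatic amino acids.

True

The BCAAs are Val, Leu, and Ile — aliphatic side chains with a branch point.
Leucine is in this group.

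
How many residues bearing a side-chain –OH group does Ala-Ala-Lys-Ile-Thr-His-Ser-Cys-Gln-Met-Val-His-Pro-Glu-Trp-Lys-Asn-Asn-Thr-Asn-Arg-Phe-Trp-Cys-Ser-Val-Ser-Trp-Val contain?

S, T, and Y are the three residues with a side-chain hydroxyl.
Matching residues: Thr5, Ser7, Thr19, Ser25, Ser27.

5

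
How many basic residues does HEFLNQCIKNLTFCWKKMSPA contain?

The basic amino acids are Lys (K), Arg (R), and His (H).
Matching residues: H1, K9, K16, K17.

4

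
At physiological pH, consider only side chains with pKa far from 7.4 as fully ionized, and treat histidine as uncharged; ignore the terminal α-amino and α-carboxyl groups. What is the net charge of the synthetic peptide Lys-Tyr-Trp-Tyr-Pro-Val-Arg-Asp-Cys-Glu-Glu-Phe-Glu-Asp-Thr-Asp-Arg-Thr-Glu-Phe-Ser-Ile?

At pH ~7.4 the Lys and Arg side chains are protonated (+1), the Asp and Glu side chains are deprotonated (−1), and with His taken as neutral all other side chains carry no charge.
Positive (K, R): Lys1, Arg7, Arg17 → +3.
Negative (D, E): Asp8, Glu10, Glu11, Glu13, Asp14, Asp16, Glu19 → −7.
Net charge = (+3) + (−7) = −4.

-4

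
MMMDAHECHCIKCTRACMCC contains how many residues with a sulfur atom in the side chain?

The sulfur-bearing residues are cysteine (–SH) and methionine (–S–CH₃).
Matching residues: M1, M2, M3, C8, C10, C13, C17, M18, C19, C20.

10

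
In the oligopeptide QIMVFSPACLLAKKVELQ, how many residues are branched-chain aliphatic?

The BCAAs are Val, Leu, and Ile — aliphatic side chains with a branch point.
Matching residues: I2, V4, L10, L11, V15, L17.

6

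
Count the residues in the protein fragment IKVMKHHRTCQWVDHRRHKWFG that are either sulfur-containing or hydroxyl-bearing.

3

Sulfur-containing: C, M. Hydroxyl-bearing: S, T, Y.
Sulfur-containing residues here: M4, C10 (2).
Hydroxyl-bearing residues here: T9 (1).
The two groups share no amino acid, so total = 2 + 1 = 3.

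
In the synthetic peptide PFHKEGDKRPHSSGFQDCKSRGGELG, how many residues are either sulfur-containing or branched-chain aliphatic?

Sulfur-containing: C, M. Branched-chain aliphatic: I, L, V.
Sulfur-containing residues here: C18 (1).
Branched-chain aliphatic residues here: L25 (1).
The two groups share no amino acid, so total = 1 + 1 = 2.

2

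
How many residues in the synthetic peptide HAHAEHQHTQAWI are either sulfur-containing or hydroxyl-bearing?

1

Sulfur-containing: C, M. Hydroxyl-bearing: S, T, Y.
Sulfur-containing residues here: none (0).
Hydroxyl-bearing residues here: T9 (1).
The two groups share no amino acid, so total = 0 + 1 = 1.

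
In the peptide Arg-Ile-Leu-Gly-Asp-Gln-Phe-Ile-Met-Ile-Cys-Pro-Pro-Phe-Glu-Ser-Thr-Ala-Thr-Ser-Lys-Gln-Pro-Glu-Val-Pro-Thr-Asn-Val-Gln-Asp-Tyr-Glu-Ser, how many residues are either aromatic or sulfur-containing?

Aromatic: F, W, Y. Sulfur-containing: C, M.
Aromatic residues here: Phe7, Phe14, Tyr32 (3).
Sulfur-containing residues here: Met9, Cys11 (2).
The two groups share no amino acid, so total = 3 + 2 = 5.

5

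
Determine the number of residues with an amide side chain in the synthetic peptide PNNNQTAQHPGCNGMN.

7

Only N (asparagine) and Q (glutamine) carry a side-chain carboxamide.
Matching residues: N2, N3, N4, Q5, Q8, N13, N16.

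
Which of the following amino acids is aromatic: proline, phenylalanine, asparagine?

phenylalanine

The aromatic amino acids are Phe (F, benzyl), Trp (W, indole), and Tyr (Y, phenol).
Of the listed options, only phenylalanine belongs to this group.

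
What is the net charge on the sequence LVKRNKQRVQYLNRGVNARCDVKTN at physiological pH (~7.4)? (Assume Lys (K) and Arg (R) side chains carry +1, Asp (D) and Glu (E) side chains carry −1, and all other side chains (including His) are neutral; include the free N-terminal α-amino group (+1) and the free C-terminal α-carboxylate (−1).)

Positive (K, R): K3, R4, K6, R8, R14, R19, K23 → +7.
Negative (D, E): D21 → −1.
The N-terminus (+1) and C-terminus (−1) cancel.
Net charge = (+7) + (−1) = +6.

+6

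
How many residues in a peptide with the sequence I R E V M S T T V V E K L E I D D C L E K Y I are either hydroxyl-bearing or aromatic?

4

Hydroxyl-bearing: S, T, Y. Aromatic: F, W, Y.
Hydroxyl-bearing residues here: S6, T7, T8, Y22 (4).
Aromatic residues here: Y22 (1).
Y is in both groups, so the 1 Y residue must not be double-counted.
Total = 4 + 1 − 1 = 4.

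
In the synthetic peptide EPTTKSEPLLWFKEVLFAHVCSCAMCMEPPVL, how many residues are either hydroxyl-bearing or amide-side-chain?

Hydroxyl-bearing: S, T, Y. Amide-side-chain: N, Q.
Hydroxyl-bearing residues here: T3, T4, S6, S22 (4).
Amide-side-chain residues here: none (0).
The two groups share no amino acid, so total = 4 + 0 = 4.

4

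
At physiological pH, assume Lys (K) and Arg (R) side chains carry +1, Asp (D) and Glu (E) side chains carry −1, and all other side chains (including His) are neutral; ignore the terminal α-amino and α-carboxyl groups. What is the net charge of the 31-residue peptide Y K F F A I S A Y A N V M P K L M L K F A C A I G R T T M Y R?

+5

Positive (K, R): K2, K15, K19, R26, R31 → +5.
Negative (D, E): none → −0.
Net charge = (+5) + (−0) = +5.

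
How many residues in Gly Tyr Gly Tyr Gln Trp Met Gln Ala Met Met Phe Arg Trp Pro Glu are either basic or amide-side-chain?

3

Basic: H, K, R. Amide-side-chain: N, Q.
Basic residues here: Arg13 (1).
Amide-side-chain residues here: Gln5, Gln8 (2).
The two groups share no amino acid, so total = 1 + 2 = 3.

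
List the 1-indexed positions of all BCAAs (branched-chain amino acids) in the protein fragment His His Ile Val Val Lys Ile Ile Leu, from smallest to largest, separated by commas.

3, 4, 5, 7, 8, 9

Valine (V), leucine (L), and isoleucine (I) are the branched-chain amino acids.
Matching residues: Ile3, Val4, Val5, Ile7, Ile8, Leu9.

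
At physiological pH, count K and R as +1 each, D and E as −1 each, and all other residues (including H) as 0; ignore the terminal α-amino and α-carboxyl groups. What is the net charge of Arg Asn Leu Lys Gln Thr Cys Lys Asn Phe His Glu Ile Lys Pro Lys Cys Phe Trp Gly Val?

+4

Positive (K, R): Arg1, Lys4, Lys8, Lys14, Lys16 → +5.
Negative (D, E): Glu12 → −1.
Net charge = (+5) + (−1) = +4.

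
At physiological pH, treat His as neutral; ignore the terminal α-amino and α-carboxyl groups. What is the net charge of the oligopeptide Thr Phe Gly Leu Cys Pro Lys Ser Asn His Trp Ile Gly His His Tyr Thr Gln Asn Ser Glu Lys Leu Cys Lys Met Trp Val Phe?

+2

Near pH 7.4, K and R contribute +1 each, D and E contribute −1 each, and every other side chain (His included, as stated) is uncharged.
Positive (K, R): Lys7, Lys22, Lys25 → +3.
Negative (D, E): Glu21 → −1.
Net charge = (+3) + (−1) = +2.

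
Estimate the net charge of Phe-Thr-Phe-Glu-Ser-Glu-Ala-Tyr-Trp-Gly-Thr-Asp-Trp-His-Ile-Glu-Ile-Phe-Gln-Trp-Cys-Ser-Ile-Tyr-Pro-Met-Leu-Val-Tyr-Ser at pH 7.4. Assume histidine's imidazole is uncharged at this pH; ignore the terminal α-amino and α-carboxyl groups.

Near pH 7.4, K and R contribute +1 each, D and E contribute −1 each, and every other side chain (His included, as stated) is uncharged.
Positive (K, R): none → +0.
Negative (D, E): Glu4, Glu6, Asp12, Glu16 → −4.
Net charge = (+0) + (−4) = −4.

-4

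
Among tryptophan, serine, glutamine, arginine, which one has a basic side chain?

arginine

The basic amino acids are Lys (K), Arg (R), and His (H).
Of the listed options, only arginine belongs to this group.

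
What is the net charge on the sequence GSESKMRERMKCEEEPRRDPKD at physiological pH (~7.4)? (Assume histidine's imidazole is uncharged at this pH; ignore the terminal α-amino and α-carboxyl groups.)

At pH ~7.4 the Lys and Arg side chains are protonated (+1), the Asp and Glu side chains are deprotonated (−1), and with His taken as neutral all other side chains carry no charge.
Positive (K, R): K5, R7, R9, K11, R17, R18, K21 → +7.
Negative (D, E): E3, E8, E13, E14, E15, D19, D22 → −7.
Net charge = (+7) + (−7) = 0.

0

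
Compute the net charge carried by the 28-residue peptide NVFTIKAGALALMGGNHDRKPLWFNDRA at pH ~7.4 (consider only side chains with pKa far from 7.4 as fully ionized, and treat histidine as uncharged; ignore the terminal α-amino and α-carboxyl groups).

+2

The side chains ionized at physiological pH are Lys/Arg (+1) and Asp/Glu (−1); with His treated as neutral, nothing else contributes.
Positive (K, R): K6, R19, K20, R27 → +4.
Negative (D, E): D18, D26 → −2.
Net charge = (+4) + (−2) = +2.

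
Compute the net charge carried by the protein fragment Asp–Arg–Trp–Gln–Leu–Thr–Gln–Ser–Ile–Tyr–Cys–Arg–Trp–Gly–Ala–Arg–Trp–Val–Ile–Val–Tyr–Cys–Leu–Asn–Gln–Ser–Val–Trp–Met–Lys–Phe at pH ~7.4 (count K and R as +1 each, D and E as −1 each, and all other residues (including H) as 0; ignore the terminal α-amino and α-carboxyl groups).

+3

Positive (K, R): Arg2, Arg12, Arg16, Lys30 → +4.
Negative (D, E): Asp1 → −1.
Net charge = (+4) + (−1) = +3.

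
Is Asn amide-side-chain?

The amide-side-chain residues are Asn (N) and Gln (Q).
Asparagine is in this group.

Yes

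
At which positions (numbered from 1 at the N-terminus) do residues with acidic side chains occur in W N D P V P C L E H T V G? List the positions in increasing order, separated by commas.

3, 9

Only D (aspartate) and E (glutamate) carry a side-chain carboxylic acid.
Matching residues: D3, E9.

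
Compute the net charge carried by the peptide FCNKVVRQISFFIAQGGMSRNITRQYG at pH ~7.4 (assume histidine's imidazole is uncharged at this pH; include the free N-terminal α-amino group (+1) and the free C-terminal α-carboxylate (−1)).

At pH ~7.4 the Lys and Arg side chains are protonated (+1), the Asp and Glu side chains are deprotonated (−1), and with His taken as neutral all other side chains carry no charge.
Positive (K, R): K4, R7, R20, R24 → +4.
Negative (D, E): none → −0.
The N-terminus (+1) and C-terminus (−1) cancel.
Net charge = (+4) + (−0) = +4.

+4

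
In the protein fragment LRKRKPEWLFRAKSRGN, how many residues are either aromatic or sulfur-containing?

2

Aromatic: F, W, Y. Sulfur-containing: C, M.
Aromatic residues here: W8, F10 (2).
Sulfur-containing residues here: none (0).
The two groups share no amino acid, so total = 2 + 0 = 2.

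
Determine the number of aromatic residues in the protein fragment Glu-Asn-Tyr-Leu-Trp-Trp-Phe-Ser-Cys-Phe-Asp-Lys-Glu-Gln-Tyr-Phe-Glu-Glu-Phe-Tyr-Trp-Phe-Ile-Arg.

F, W, and Y each carry an aromatic ring on the side chain.
Matching residues: Tyr3, Trp5, Trp6, Phe7, Phe10, Tyr15, Phe16, Phe19, Tyr20, Trp21, Phe22.

11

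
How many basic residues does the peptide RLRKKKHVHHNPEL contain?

Lysine (K), arginine (R), and histidine (H) have basic, nitrogen-containing side chains.
Matching residues: R1, R3, K4, K5, K6, H7, H9, H10.

8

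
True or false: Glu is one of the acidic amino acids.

True

Only D (aspartate) and E (glutamate) carry a side-chain carboxylic acid.
Glutamate is in this group.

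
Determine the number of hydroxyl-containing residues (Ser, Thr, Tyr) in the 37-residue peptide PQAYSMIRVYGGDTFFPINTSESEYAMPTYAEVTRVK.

Matching residues: Y4, S5, Y10, T14, T20, S21, S23, Y25, T29, Y30, T34.

11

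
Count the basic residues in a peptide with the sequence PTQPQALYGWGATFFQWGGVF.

Lysine (K), arginine (R), and histidine (H) have basic, nitrogen-containing side chains.
None of the 21 residues belong to this group.

0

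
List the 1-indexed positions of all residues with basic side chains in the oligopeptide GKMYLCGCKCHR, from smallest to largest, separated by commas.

2, 9, 11, 12

The basic amino acids are Lys (K), Arg (R), and His (H).
Matching residues: K2, K9, H11, R12.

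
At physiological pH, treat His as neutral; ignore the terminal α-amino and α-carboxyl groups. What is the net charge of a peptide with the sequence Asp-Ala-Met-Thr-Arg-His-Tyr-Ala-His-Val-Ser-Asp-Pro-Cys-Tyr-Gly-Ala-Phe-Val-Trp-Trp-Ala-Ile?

At pH ~7.4 the Lys and Arg side chains are protonated (+1), the Asp and Glu side chains are deprotonated (−1), and with His taken as neutral all other side chains carry no charge.
Positive (K, R): Arg5 → +1.
Negative (D, E): Asp1, Asp12 → −2.
Net charge = (+1) + (−2) = −1.

-1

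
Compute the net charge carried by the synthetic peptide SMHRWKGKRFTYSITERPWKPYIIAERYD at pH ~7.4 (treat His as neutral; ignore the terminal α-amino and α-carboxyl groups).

+4

At pH ~7.4 the Lys and Arg side chains are protonated (+1), the Asp and Glu side chains are deprotonated (−1), and with His taken as neutral all other side chains carry no charge.
Positive (K, R): R4, K6, K8, R9, R17, K20, R27 → +7.
Negative (D, E): E16, E26, D29 → −3.
Net charge = (+7) + (−3) = +4.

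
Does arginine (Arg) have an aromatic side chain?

No

The aromatic amino acids are Phe (F, benzyl), Trp (W, indole), and Tyr (Y, phenol).
Arginine is not in this group.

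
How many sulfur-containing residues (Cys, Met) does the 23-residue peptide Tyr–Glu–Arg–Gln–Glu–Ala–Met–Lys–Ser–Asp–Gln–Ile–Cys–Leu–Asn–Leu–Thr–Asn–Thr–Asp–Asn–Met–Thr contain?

3

Matching residues: Met7, Cys13, Met22.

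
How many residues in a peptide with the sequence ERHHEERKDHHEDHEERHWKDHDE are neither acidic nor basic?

1

Acidic: D, E. Basic: K, R, H. All other residues are neither.
Matching residues: W19.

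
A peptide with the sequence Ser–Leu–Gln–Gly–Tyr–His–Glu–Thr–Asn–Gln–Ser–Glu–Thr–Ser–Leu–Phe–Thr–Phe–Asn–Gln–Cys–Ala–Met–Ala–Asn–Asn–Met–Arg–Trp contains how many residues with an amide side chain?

Asparagine (N) and glutamine (Q) have uncharged amide side chains.
Matching residues: Gln3, Asn9, Gln10, Asn19, Gln20, Asn25, Asn26.

7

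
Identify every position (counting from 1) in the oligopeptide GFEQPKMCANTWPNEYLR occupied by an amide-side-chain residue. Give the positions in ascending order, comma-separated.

4, 10, 14

Only N (asparagine) and Q (glutamine) carry a side-chain carboxamide.
Matching residues: Q4, N10, N14.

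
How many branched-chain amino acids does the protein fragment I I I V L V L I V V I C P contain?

11

The BCAAs are Val, Leu, and Ile — aliphatic side chains with a branch point.
Matching residues: I1, I2, I3, V4, L5, V6, L7, I8, V9, V10, I11.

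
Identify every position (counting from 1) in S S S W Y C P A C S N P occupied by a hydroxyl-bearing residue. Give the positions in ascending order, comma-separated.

S, T, and Y are the three residues with a side-chain hydroxyl.
Matching residues: S1, S2, S3, Y5, S10.

1, 2, 3, 5, 10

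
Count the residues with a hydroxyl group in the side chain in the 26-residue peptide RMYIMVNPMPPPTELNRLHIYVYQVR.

Serine (S), threonine (T), and tyrosine (Y) each carry a hydroxyl group on the side chain.
Matching residues: Y3, T13, Y21, Y23.

4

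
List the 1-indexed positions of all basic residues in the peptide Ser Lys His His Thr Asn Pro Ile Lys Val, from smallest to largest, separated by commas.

2, 3, 4, 9

The basic amino acids are Lys (K), Arg (R), and His (H).
Matching residues: Lys2, His3, His4, Lys9.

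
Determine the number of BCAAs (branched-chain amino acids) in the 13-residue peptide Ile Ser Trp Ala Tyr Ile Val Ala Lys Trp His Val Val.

5

V, L, and I make up the branched-chain aliphatic group.
Matching residues: Ile1, Ile6, Val7, Val12, Val13.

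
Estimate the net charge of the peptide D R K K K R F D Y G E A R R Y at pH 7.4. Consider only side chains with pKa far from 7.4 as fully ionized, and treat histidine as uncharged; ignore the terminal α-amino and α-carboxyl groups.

+4

The side chains ionized at physiological pH are Lys/Arg (+1) and Asp/Glu (−1); with His treated as neutral, nothing else contributes.
Positive (K, R): R2, K3, K4, K5, R6, R13, R14 → +7.
Negative (D, E): D1, D8, E11 → −3.
Net charge = (+7) + (−3) = +4.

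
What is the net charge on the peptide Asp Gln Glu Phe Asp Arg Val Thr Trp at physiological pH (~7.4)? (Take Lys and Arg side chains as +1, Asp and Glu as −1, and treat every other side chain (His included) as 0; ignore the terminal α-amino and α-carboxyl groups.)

Positive (K, R): Arg6 → +1.
Negative (D, E): Asp1, Glu3, Asp5 → −3.
Net charge = (+1) + (−3) = −2.

-2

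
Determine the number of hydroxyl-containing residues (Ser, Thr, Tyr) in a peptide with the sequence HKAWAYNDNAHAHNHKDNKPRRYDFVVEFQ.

2

Matching residues: Y6, Y23.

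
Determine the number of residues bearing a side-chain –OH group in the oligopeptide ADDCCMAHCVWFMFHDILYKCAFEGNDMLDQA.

1

Serine (S), threonine (T), and tyrosine (Y) each carry a hydroxyl group on the side chain.
Matching residues: Y19.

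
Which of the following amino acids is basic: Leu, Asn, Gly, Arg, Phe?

Arg

K, R, and H are the three residues with basic side chains (ε-amine, guanidinium, and imidazole respectively).
Of the listed options, only Arg belongs to this group.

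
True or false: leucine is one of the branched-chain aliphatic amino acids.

Valine (V), leucine (L), and isoleucine (I) are the branched-chain amino acids.
Leucine is in this group.

True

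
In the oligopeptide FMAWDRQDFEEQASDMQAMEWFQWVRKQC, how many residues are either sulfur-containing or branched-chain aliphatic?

Sulfur-containing: C, M. Branched-chain aliphatic: I, L, V.
Sulfur-containing residues here: M2, M16, M19, C29 (4).
Branched-chain aliphatic residues here: V25 (1).
The two groups share no amino acid, so total = 4 + 1 = 5.

5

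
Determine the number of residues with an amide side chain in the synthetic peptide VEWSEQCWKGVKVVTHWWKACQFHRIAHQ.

3

Only N (asparagine) and Q (glutamine) carry a side-chain carboxamide.
Matching residues: Q6, Q22, Q29.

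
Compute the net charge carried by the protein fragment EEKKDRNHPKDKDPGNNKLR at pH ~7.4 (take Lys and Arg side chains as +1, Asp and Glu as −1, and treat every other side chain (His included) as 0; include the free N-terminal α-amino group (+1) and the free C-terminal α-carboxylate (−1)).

Positive (K, R): K3, K4, R6, K10, K12, K18, R20 → +7.
Negative (D, E): E1, E2, D5, D11, D13 → −5.
The N-terminus (+1) and C-terminus (−1) cancel.
Net charge = (+7) + (−5) = +2.

+2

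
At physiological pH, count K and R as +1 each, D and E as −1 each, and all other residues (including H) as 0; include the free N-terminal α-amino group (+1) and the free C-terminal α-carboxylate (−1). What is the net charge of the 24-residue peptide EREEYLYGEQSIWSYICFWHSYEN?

Positive (K, R): R2 → +1.
Negative (D, E): E1, E3, E4, E9, E23 → −5.
The N-terminus (+1) and C-terminus (−1) cancel.
Net charge = (+1) + (−5) = −4.

-4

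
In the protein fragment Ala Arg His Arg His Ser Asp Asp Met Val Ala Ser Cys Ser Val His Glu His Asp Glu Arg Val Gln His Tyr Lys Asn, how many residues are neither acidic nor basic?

13

Acidic: D, E. Basic: K, R, H. All other residues are neither.
Matching residues: Ala1, Ser6, Met9, Val10, Ala11, Ser12, Cys13, Ser14, Val15, Val22, Gln23, Tyr25, Asn27.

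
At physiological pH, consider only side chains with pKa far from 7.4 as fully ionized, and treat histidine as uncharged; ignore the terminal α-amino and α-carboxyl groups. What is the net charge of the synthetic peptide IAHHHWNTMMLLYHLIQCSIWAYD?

At pH ~7.4 the Lys and Arg side chains are protonated (+1), the Asp and Glu side chains are deprotonated (−1), and with His taken as neutral all other side chains carry no charge.
Positive (K, R): none → +0.
Negative (D, E): D24 → −1.
Net charge = (+0) + (−1) = −1.

-1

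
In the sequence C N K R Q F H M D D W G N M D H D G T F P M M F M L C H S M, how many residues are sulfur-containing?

Only Cys (C) and Met (M) have a sulfur atom in the side chain.
Matching residues: C1, M8, M14, M22, M23, M25, C27, M30.

8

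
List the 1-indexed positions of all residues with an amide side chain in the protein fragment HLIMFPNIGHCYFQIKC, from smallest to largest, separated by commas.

Only N (asparagine) and Q (glutamine) carry a side-chain carboxamide.
Matching residues: N7, Q14.

7, 14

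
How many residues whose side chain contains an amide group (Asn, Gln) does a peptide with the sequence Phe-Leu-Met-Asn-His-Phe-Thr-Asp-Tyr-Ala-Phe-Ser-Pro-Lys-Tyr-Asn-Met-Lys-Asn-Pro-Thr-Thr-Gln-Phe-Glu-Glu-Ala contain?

4

Matching residues: Asn4, Asn16, Asn19, Gln23.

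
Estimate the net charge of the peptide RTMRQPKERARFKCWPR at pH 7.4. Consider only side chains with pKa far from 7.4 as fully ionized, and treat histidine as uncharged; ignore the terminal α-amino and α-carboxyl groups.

+6

Near pH 7.4, K and R contribute +1 each, D and E contribute −1 each, and every other side chain (His included, as stated) is uncharged.
Positive (K, R): R1, R4, K7, R9, R11, K13, R17 → +7.
Negative (D, E): E8 → −1.
Net charge = (+7) + (−1) = +6.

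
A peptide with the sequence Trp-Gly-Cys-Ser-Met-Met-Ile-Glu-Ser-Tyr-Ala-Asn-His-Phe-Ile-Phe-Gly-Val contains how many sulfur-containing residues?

3

Cysteine (C, thiol) and methionine (M, thioether) are the two sulfur-containing amino acids.
Matching residues: Cys3, Met5, Met6.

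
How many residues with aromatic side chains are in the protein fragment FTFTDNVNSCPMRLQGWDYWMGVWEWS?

7

Phenylalanine (F), tryptophan (W), and tyrosine (Y) have aromatic ring side chains.
Matching residues: F1, F3, W17, Y19, W20, W24, W26.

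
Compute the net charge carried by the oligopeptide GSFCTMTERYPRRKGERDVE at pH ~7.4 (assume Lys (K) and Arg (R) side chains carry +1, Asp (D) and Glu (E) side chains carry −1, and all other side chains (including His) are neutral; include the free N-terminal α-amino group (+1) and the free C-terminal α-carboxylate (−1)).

Positive (K, R): R9, R12, R13, K14, R17 → +5.
Negative (D, E): E8, E16, D18, E20 → −4.
The N-terminus (+1) and C-terminus (−1) cancel.
Net charge = (+5) + (−4) = +1.

+1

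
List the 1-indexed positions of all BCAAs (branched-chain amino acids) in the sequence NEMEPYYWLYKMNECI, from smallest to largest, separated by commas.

The BCAAs are Val, Leu, and Ile — aliphatic side chains with a branch point.
Matching residues: L9, I16.

9, 16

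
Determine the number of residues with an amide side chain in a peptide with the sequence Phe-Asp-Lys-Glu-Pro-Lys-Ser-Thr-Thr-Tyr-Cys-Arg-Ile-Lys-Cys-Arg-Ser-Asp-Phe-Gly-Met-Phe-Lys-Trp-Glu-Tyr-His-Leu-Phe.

0

The amide-side-chain residues are Asn (N) and Gln (Q).
None of the 29 residues belong to this group.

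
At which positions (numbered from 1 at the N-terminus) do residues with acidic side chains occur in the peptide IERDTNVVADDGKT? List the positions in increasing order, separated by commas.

2, 4, 10, 11

The acidic residues are Asp (D) and Glu (E), whose side chains end in a carboxylate group.
Matching residues: E2, D4, D10, D11.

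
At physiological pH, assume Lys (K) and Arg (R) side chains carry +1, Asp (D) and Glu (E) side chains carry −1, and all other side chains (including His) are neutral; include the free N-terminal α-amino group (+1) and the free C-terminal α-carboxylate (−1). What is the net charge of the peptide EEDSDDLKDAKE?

-5

Positive (K, R): K8, K11 → +2.
Negative (D, E): E1, E2, D3, D5, D6, D9, E12 → −7.
The N-terminus (+1) and C-terminus (−1) cancel.
Net charge = (+2) + (−7) = −5.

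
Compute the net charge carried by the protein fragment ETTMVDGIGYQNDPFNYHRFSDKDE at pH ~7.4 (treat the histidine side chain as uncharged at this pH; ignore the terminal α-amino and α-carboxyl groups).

At pH ~7.4 the Lys and Arg side chains are protonated (+1), the Asp and Glu side chains are deprotonated (−1), and with His taken as neutral all other side chains carry no charge.
Positive (K, R): R19, K23 → +2.
Negative (D, E): E1, D6, D13, D22, D24, E25 → −6.
Net charge = (+2) + (−6) = −4.

-4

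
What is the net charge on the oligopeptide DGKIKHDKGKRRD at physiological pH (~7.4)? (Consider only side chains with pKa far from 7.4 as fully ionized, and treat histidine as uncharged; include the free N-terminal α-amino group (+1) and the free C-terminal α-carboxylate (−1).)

Near pH 7.4, K and R contribute +1 each, D and E contribute −1 each, and every other side chain (His included, as stated) is uncharged.
Positive (K, R): K3, K5, K8, K10, R11, R12 → +6.
Negative (D, E): D1, D7, D13 → −3.
The N-terminus (+1) and C-terminus (−1) cancel.
Net charge = (+6) + (−3) = +3.

+3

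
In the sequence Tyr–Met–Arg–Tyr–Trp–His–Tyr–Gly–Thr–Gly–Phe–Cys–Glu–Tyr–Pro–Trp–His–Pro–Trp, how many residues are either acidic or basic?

4

Acidic: D, E. Basic: H, K, R.
Acidic residues here: Glu13 (1).
Basic residues here: Arg3, His6, His17 (3).
The two groups share no amino acid, so total = 1 + 3 = 4.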